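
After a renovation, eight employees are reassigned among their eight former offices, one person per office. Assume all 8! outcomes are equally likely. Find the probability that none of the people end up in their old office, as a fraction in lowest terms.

2119/5760

Favorable outcomes: !8 = 14833.
Total outcomes: 8! = 40320.
Probability = 14833/40320 = 2119/5760.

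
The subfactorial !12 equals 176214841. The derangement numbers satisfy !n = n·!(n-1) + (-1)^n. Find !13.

2290792932

!13 = 13·176214841 - 1 = 2290792932.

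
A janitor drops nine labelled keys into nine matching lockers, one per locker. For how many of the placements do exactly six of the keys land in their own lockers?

168

Choose which 6 of the 9 are fixed: C(9,6) = 84.
The other 3 form a derangement: !3 = 2.
Total: 84 × 2 = 168.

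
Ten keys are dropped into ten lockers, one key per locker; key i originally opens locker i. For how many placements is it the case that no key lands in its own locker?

!10 is the nearest integer to 10!/e.
10! = 3628800, and 3628800/e ≈ 1334960.92, so !10 = 1334961.

1334961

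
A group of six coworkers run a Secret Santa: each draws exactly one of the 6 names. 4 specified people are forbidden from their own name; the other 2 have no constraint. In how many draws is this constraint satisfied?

362

Inclusion-exclusion on the 4 forbidden self-matches:
Σ_{j=0}^{4} (-1)^j C(4,j)(6-j)!
= C(4,0)·6! - C(4,1)·5! + C(4,2)·4! - C(4,3)·3! + C(4,4)·2!
= 720 - 480 + 144 - 24 + 2
= 362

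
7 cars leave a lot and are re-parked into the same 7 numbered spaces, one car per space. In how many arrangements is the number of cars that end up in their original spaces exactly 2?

924

Pick the 2 fixed positions: C(7,2) = 21 ways.
The remaining 5 must be deranged: !5 = 44.
Total: 21 × 44 = 924.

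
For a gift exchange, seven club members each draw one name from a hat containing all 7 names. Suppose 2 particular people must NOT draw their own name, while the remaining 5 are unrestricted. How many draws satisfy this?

Let A_j be the event that the j-th constrained one is fixed. By inclusion-exclusion over the 2 events:
Σ_{j=0}^{2} (-1)^j C(2,j)(7-j)!
= C(2,0)·7! - C(2,1)·6! + C(2,2)·5!
= 5040 - 1440 + 120
= 3720

3720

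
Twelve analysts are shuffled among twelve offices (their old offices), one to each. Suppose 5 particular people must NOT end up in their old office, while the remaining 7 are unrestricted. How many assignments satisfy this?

312273360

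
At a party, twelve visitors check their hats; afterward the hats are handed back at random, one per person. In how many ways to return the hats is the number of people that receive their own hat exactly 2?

88107426

Pick the 2 fixed positions: C(12,2) = 66 ways.
The other 10 form a derangement: !10 = 1334961.
Total: 66 × 1334961 = 88107426.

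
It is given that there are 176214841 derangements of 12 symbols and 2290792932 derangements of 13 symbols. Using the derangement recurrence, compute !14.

!14 = (14-1)·(!13 + !12) = 13·(2290792932 + 176214841) = 13·2467007773 = 32071101049.

32071101049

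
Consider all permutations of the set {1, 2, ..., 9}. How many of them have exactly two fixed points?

66744

Choose which 2 of the 9 are fixed: C(9,2) = 36.
The remaining 7 must be deranged: !7 = 1854.
Total: 36 × 1854 = 66744.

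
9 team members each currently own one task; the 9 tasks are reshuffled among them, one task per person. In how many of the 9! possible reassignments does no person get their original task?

133496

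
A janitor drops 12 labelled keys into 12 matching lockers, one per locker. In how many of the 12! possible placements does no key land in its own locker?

176214841

The number of derangements of 12 is !12 = Σ_{k=0}^{12} (-1)^k·12!/k!
= 12! - 12!/1! + 12!/2! - 12!/3! + 12!/4! - 12!/5! + 12!/6! - 12!/7! + 12!/8! - 12!/9! + 12!/10! - 12!/11! + 12!/12!
= 479001600 - 479001600 + 239500800 - 79833600 + 19958400 - 3991680 + 665280 - 95040 + 11880 - 1320 + 132 - 12 + 1
= 176214841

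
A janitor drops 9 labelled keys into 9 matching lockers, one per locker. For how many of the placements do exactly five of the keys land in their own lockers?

1134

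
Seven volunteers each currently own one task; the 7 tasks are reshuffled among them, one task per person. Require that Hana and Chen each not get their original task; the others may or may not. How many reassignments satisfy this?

Let A_j be the event that the j-th constrained one is fixed. By inclusion-exclusion over the 2 events:
Σ_{j=0}^{2} (-1)^j C(2,j)(7-j)!
= C(2,0)·7! - C(2,1)·6! + C(2,2)·5!
= 5040 - 1440 + 120
= 3720

3720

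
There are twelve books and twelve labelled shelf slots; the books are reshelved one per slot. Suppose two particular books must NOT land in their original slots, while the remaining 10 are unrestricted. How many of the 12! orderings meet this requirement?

402796800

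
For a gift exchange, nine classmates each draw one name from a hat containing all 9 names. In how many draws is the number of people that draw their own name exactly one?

133497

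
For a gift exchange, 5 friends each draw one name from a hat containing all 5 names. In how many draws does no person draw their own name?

44

The subfactorial !5 = [5!/e] (nearest integer).
5! = 120, and 120/e ≈ 44.15, so !5 = 44.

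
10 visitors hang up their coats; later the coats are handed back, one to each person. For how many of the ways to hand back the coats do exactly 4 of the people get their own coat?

Pick the 4 fixed positions: C(10,4) = 210 ways.
The remaining 6 must be deranged: !6 = 265.
Total: 210 × 265 = 55650.

55650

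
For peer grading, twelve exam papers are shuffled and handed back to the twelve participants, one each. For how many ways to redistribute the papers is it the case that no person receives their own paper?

176214841

Use !n = (n-1)(!(n-1) + !(n-2)).
!12 = 11·(14684570 + 1334961) = 11·16019531 = 176214841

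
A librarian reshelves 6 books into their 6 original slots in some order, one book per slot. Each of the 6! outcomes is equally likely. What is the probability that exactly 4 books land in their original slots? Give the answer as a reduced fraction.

1/48

Favorable outcomes: C(6,4)·!2 = 15·1 = 15.
Total outcomes: 6! = 720.
Probability = 15/720 = 1/48.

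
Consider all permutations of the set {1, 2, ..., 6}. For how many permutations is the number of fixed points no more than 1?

529

Sum C(6,i)·!(6-i) for i = 0..1:
  i=0: C(6,0)·!6 = 1·265 = 265
  i=1: C(6,1)·!5 = 6·44 = 264
Total = 529.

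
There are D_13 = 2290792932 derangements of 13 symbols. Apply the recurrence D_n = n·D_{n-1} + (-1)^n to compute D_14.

32071101049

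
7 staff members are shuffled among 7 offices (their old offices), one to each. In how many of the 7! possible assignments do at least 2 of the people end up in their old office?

1331

Sum C(7,i)·!(7-i) for i = 2..7:
  i=2: C(7,2)·!5 = 21·44 = 924
  i=3: C(7,3)·!4 = 35·9 = 315
  i=4: C(7,4)·!3 = 35·2 = 70
  i=5: C(7,5)·!2 = 21·1 = 21
  i=6: C(7,6)·!1 = 7·0 = 0
  i=7: C(7,7)·!0 = 1·1 = 1
Total = 1331.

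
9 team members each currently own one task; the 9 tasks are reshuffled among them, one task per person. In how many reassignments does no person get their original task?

133496

!9 is the nearest integer to 9!/e.
9! = 362880, and 362880/e ≈ 133496.09, so !9 = 133496.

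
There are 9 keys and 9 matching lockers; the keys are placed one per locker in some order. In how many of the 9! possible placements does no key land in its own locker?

133496

The number of derangements of 9 is !9 = Σ_{k=0}^{9} (-1)^k·9!/k!
= 9! - 9!/1! + 9!/2! - 9!/3! + 9!/4! - 9!/5! + 9!/6! - 9!/7! + 9!/8! - 9!/9!
= 362880 - 362880 + 181440 - 60480 + 15120 - 3024 + 504 - 72 + 9 - 1
= 133496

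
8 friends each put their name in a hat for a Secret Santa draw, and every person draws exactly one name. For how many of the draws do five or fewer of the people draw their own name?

Sum C(8,i)·!(8-i) for i = 0..5:
  i=0: C(8,0)·!8 = 1·14833 = 14833
  i=1: C(8,1)·!7 = 8·1854 = 14832
  i=2: C(8,2)·!6 = 28·265 = 7420
  i=3: C(8,3)·!5 = 56·44 = 2464
  i=4: C(8,4)·!4 = 70·9 = 630
  i=5: C(8,5)·!3 = 56·2 = 112
Total = 40291.

40291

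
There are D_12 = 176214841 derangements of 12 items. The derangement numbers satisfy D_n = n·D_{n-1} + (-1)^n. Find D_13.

D_13 = 13·176214841 - 1 = 2290792932.

2290792932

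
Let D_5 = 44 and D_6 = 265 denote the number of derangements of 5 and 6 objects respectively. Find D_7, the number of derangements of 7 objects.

1854

D_7 = (7-1)·(D_6 + D_5) = 6·(265 + 44) = 6·309 = 1854.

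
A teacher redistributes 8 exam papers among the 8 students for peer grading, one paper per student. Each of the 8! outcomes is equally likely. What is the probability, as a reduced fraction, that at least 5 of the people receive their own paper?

47/13440

Favorable outcomes: Σ_{i≥5} C(8,i)·!(8-i) = 56·2 + 28·1 + 8·0 + 1·1 = 141.
Total outcomes: 8! = 40320.
Probability = 141/40320 = 47/13440.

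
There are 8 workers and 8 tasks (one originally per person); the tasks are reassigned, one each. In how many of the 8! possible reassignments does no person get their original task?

The number of derangements of 8 is !8 = Σ_{k=0}^{8} (-1)^k·8!/k!
= 8! - 8!/1! + 8!/2! - 8!/3! + 8!/4! - 8!/5! + 8!/6! - 8!/7! + 8!/8!
= 40320 - 40320 + 20160 - 6720 + 1680 - 336 + 56 - 8 + 1
= 14833

14833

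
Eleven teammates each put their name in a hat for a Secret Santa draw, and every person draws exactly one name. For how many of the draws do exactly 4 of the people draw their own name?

Choose which 4 of the 11 are fixed: C(11,4) = 330.
The remaining 7 must be deranged: !7 = 1854.
Total: 330 × 1854 = 611820.

611820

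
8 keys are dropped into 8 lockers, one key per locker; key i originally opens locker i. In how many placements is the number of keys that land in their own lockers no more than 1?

# with exactly i fixed is C(8,i)·!(8-i); sum over i=0..1:
  i=0: C(8,0)·!8 = 1·14833 = 14833
  i=1: C(8,1)·!7 = 8·1854 = 14832
Total = 29665.

29665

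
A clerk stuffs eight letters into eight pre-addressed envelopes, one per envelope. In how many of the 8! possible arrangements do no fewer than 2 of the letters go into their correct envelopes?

# with exactly i fixed is C(8,i)·!(8-i); sum over i=2..8:
  i=2: C(8,2)·!6 = 28·265 = 7420
  i=3: C(8,3)·!5 = 56·44 = 2464
  i=4: C(8,4)·!4 = 70·9 = 630
  i=5: C(8,5)·!3 = 56·2 = 112
  i=6: C(8,6)·!2 = 28·1 = 28
  i=7: C(8,7)·!1 = 8·0 = 0
  i=8: C(8,8)·!0 = 1·1 = 1
Total = 10655.

10655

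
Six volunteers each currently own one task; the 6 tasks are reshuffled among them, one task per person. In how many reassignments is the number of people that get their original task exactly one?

264

Pick the single fixed position: C(6,1) = 6 ways.
The other 5 form a derangement: !5 = 44.
Total: 6 × 44 = 264.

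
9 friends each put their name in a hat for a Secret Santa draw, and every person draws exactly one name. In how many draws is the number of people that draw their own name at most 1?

266993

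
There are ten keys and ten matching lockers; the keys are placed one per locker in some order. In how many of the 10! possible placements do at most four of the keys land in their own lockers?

3615536

# with exactly i fixed is C(10,i)·!(10-i); sum over i=0..4:
  i=0: C(10,0)·!10 = 1·1334961 = 1334961
  i=1: C(10,1)·!9 = 10·133496 = 1334960
  i=2: C(10,2)·!8 = 45·14833 = 667485
  i=3: C(10,3)·!7 = 120·1854 = 222480
  i=4: C(10,4)·!6 = 210·265 = 55650
Total = 3615536.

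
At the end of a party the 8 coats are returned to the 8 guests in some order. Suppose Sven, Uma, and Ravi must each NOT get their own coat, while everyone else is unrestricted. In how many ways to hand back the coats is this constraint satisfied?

Let A_j be the event that the j-th constrained one is fixed. By inclusion-exclusion over the 3 events:
Σ_{j=0}^{3} (-1)^j C(3,j)(8-j)!
= C(3,0)·8! - C(3,1)·7! + C(3,2)·6! - C(3,3)·5!
= 40320 - 15120 + 2160 - 120
= 27240

27240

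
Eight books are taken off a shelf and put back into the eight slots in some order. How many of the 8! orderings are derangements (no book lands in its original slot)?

14833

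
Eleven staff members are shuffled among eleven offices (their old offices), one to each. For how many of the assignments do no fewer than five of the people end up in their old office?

146114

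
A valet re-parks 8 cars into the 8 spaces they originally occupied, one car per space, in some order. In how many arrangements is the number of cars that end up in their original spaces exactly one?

Pick the single fixed position: C(8,1) = 8 ways.
The other 7 form a derangement: !7 = 1854.
Total: 8 × 1854 = 14832.

14832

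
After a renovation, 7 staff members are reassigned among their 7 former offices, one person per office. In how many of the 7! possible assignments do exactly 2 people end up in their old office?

Choose which 2 of the 7 are fixed: C(7,2) = 21.
The remaining 5 must be deranged: !5 = 44.
Total: 21 × 44 = 924.

924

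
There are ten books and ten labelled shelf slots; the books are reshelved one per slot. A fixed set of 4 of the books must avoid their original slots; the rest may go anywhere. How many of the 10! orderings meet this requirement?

2399760

Let A_j be the event that the j-th constrained one is fixed. By inclusion-exclusion over the 4 events:
Σ_{j=0}^{4} (-1)^j C(4,j)(10-j)!
= C(4,0)·10! - C(4,1)·9! + C(4,2)·8! - C(4,3)·7! + C(4,4)·6!
= 3628800 - 1451520 + 241920 - 20160 + 720
= 2399760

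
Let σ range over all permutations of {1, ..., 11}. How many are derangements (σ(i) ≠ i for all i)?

14684570

Recurrence: !11 = 11·!10 + (-1)^11.
!11 = 11·1334961 - 1 = 14684570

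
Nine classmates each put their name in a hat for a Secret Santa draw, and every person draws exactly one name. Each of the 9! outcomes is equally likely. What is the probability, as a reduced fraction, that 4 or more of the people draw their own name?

6883/362880

Favorable outcomes: Σ_{i≥4} C(9,i)·!(9-i) = 126·44 + 126·9 + 84·2 + 36·1 + 9·0 + 1·1 = 6883.
Total outcomes: 9! = 362880.
Probability = 6883/362880 = 6883/362880.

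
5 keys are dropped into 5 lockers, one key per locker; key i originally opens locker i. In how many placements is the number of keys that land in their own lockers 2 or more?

31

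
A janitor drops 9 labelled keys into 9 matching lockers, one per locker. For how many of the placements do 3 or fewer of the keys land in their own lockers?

# with exactly i fixed is C(9,i)·!(9-i); sum over i=0..3:
  i=0: C(9,0)·!9 = 1·133496 = 133496
  i=1: C(9,1)·!8 = 9·14833 = 133497
  i=2: C(9,2)·!7 = 36·1854 = 66744
  i=3: C(9,3)·!6 = 84·265 = 22260
Total = 355997.

355997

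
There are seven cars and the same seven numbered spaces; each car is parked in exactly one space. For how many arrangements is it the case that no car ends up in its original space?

1854

Use !n = n·!(n-1) + (-1)^n.
!7 = 7·265 - 1 = 1854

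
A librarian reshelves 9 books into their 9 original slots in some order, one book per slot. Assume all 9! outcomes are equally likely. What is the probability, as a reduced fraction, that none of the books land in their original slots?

16687/45360

Favorable outcomes: !9 = 133496.
Total outcomes: 9! = 362880.
Probability = 133496/362880 = 16687/45360.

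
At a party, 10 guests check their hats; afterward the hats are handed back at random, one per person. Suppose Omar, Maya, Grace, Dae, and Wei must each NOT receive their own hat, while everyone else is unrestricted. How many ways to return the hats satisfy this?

2170680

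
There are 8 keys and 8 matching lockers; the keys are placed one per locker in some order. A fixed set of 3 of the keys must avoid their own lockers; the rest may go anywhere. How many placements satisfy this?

Let A_j be the event that the j-th constrained one is fixed. By inclusion-exclusion over the 3 events:
Σ_{j=0}^{3} (-1)^j C(3,j)(8-j)!
= C(3,0)·8! - C(3,1)·7! + C(3,2)·6! - C(3,3)·5!
= 40320 - 15120 + 2160 - 120
= 27240

27240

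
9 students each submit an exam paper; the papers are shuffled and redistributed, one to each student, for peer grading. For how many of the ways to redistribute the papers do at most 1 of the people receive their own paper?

# with exactly i fixed is C(9,i)·!(9-i); sum over i=0..1:
  i=0: C(9,0)·!9 = 1·133496 = 133496
  i=1: C(9,1)·!8 = 9·14833 = 133497
Total = 266993.

266993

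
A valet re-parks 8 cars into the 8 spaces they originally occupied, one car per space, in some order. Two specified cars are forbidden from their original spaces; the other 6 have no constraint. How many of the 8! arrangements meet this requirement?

Inclusion-exclusion on the 2 forbidden self-matches:
Σ_{j=0}^{2} (-1)^j C(2,j)(8-j)!
= C(2,0)·8! - C(2,1)·7! + C(2,2)·6!
= 40320 - 10080 + 720
= 30960

30960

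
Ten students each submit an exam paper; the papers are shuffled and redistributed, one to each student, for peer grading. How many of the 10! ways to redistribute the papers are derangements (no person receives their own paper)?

Use !n = n·!(n-1) + (-1)^n.
!10 = 10·133496 + 1 = 1334961

1334961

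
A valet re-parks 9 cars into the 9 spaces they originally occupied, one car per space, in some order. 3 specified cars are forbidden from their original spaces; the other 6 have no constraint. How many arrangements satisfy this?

256320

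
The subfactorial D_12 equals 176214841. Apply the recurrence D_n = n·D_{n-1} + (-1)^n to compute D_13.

D_13 = 13·176214841 - 1 = 2290792932.

2290792932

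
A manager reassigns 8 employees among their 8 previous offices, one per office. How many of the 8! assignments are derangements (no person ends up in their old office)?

14833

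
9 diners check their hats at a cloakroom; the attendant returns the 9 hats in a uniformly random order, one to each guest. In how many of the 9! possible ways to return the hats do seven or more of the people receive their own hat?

Sum C(9,i)·!(9-i) for i = 7..9:
  i=7: C(9,7)·!2 = 36·1 = 36
  i=8: C(9,8)·!1 = 9·0 = 0
  i=9: C(9,9)·!0 = 1·1 = 1
Total = 37.

37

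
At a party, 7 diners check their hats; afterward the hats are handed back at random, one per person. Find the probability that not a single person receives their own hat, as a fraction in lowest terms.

103/280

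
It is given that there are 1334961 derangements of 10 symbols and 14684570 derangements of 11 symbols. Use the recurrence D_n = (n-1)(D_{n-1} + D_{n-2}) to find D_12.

176214841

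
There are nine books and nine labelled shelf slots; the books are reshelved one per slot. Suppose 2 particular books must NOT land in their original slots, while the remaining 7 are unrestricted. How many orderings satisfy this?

287280

Let A_j be the event that the j-th constrained one is fixed. By inclusion-exclusion over the 2 events:
Σ_{j=0}^{2} (-1)^j C(2,j)(9-j)!
= C(2,0)·9! - C(2,1)·8! + C(2,2)·7!
= 362880 - 80640 + 5040
= 287280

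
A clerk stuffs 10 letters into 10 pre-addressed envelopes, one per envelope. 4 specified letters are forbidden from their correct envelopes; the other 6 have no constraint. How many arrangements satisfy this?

2399760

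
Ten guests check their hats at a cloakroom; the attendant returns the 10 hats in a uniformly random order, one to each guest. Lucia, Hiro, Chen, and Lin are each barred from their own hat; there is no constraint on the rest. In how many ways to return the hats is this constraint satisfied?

2399760

Let A_j be the event that the j-th constrained one is fixed. By inclusion-exclusion over the 4 events:
Σ_{j=0}^{4} (-1)^j C(4,j)(10-j)!
= C(4,0)·10! - C(4,1)·9! + C(4,2)·8! - C(4,3)·7! + C(4,4)·6!
= 3628800 - 1451520 + 241920 - 20160 + 720
= 2399760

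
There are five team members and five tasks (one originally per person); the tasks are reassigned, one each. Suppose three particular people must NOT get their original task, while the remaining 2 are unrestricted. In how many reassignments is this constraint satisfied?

64

Inclusion-exclusion on the 3 forbidden self-matches:
Σ_{j=0}^{3} (-1)^j C(3,j)(5-j)!
= C(3,0)·5! - C(3,1)·4! + C(3,2)·3! - C(3,3)·2!
= 120 - 72 + 18 - 2
= 64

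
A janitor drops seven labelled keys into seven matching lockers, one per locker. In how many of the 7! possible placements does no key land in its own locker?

1854

The number of derangements of 7 is !7 = Σ_{k=0}^{7} (-1)^k·7!/k!
= 7! - 7!/1! + 7!/2! - 7!/3! + 7!/4! - 7!/5! + 7!/6! - 7!/7!
= 5040 - 5040 + 2520 - 840 + 210 - 42 + 7 - 1
= 1854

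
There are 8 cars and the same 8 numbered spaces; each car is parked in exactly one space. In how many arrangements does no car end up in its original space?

14833

Recurrence: !8 = 7·(!7 + !6).
!8 = 7·(1854 + 265) = 7·2119 = 14833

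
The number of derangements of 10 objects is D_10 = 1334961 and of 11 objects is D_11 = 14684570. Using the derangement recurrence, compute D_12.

176214841

D_12 = (12-1)·(D_11 + D_10) = 11·(14684570 + 1334961) = 11·16019531 = 176214841.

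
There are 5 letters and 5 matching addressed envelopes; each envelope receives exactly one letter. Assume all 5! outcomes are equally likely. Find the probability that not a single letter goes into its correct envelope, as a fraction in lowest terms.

11/30

Favorable outcomes: !5 = 44.
Total outcomes: 5! = 120.
Probability = 44/120 = 11/30.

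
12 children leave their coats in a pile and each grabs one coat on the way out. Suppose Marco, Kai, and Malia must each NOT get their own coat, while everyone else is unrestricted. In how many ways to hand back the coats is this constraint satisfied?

369774720

Inclusion-exclusion on the 3 forbidden self-matches:
Σ_{j=0}^{3} (-1)^j C(3,j)(12-j)!
= C(3,0)·12! - C(3,1)·11! + C(3,2)·10! - C(3,3)·9!
= 479001600 - 119750400 + 10886400 - 362880
= 369774720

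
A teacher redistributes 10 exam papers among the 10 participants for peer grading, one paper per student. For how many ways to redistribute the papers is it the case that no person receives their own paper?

1334961

Recurrence: !10 = 10·!9 + (-1)^10.
!10 = 10·133496 + 1 = 1334961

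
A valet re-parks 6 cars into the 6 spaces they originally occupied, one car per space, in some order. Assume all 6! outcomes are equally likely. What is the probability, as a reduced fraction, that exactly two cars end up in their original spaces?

3/16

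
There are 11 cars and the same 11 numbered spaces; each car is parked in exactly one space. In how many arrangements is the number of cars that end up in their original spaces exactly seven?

Choose which 7 of the 11 are fixed: C(11,7) = 330.
The other 4 form a derangement: !4 = 9.
Total: 330 × 9 = 2970.

2970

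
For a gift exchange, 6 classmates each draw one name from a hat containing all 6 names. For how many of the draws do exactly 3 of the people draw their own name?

Pick the 3 fixed positions: C(6,3) = 20 ways.
The remaining 3 must be deranged: !3 = 2.
Total: 20 × 2 = 40.

40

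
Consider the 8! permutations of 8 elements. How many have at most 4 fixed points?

# with exactly i fixed is C(8,i)·!(8-i); sum over i=0..4:
  i=0: C(8,0)·!8 = 1·14833 = 14833
  i=1: C(8,1)·!7 = 8·1854 = 14832
  i=2: C(8,2)·!6 = 28·265 = 7420
  i=3: C(8,3)·!5 = 56·44 = 2464
  i=4: C(8,4)·!4 = 70·9 = 630
Total = 40179.

40179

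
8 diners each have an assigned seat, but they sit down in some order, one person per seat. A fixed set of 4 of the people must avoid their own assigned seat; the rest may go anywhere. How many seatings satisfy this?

Let A_j be the event that the j-th constrained one is fixed. By inclusion-exclusion over the 4 events:
Σ_{j=0}^{4} (-1)^j C(4,j)(8-j)!
= C(4,0)·8! - C(4,1)·7! + C(4,2)·6! - C(4,3)·5! + C(4,4)·4!
= 40320 - 20160 + 4320 - 480 + 24
= 24024

24024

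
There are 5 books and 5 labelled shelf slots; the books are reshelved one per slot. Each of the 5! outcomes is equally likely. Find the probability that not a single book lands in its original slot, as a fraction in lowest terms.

11/30

Favorable outcomes: !5 = 44.
Total outcomes: 5! = 120.
Probability = 44/120 = 11/30.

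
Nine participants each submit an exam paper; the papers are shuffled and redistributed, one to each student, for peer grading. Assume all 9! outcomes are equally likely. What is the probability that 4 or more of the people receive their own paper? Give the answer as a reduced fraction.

Favorable outcomes: Σ_{i≥4} C(9,i)·!(9-i) = 126·44 + 126·9 + 84·2 + 36·1 + 9·0 + 1·1 = 6883.
Total outcomes: 9! = 362880.
Probability = 6883/362880 = 6883/362880.

6883/362880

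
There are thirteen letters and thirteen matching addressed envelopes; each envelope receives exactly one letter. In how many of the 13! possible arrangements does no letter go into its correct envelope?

2290792932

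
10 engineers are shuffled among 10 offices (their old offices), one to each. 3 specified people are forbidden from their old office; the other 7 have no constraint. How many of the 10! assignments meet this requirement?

2656080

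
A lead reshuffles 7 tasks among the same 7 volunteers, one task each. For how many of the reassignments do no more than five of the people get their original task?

5039

Sum C(7,i)·!(7-i) for i = 0..5:
  i=0: C(7,0)·!7 = 1·1854 = 1854
  i=1: C(7,1)·!6 = 7·265 = 1855
  i=2: C(7,2)·!5 = 21·44 = 924
  i=3: C(7,3)·!4 = 35·9 = 315
  i=4: C(7,4)·!3 = 35·2 = 70
  i=5: C(7,5)·!2 = 21·1 = 21
Total = 5039.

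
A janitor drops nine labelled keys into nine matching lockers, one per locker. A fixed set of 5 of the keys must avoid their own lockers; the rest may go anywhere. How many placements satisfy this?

205056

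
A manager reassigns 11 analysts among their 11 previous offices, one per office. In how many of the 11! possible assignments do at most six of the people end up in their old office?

39913444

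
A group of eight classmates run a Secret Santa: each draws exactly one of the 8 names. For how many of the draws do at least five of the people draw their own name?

141

# with exactly i fixed is C(8,i)·!(8-i); sum over i=5..8:
  i=5: C(8,5)·!3 = 56·2 = 112
  i=6: C(8,6)·!2 = 28·1 = 28
  i=7: C(8,7)·!1 = 8·0 = 0
  i=8: C(8,8)·!0 = 1·1 = 1
Total = 141.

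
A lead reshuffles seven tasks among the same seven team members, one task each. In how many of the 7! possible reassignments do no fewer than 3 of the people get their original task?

# with exactly i fixed is C(7,i)·!(7-i); sum over i=3..7:
  i=3: C(7,3)·!4 = 35·9 = 315
  i=4: C(7,4)·!3 = 35·2 = 70
  i=5: C(7,5)·!2 = 21·1 = 21
  i=6: C(7,6)·!1 = 7·0 = 0
  i=7: C(7,7)·!0 = 1·1 = 1
Total = 407.

407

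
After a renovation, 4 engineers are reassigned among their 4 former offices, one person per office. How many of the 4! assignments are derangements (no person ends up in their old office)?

!4 is the nearest integer to 4!/e.
4! = 24, and 24/e ≈ 8.83, so !4 = 9.

9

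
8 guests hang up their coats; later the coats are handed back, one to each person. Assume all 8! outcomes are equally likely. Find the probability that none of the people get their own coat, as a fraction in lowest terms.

2119/5760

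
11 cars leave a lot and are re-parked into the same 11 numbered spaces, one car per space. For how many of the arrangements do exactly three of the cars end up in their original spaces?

Pick the 3 fixed positions: C(11,3) = 165 ways.
The other 8 form a derangement: !8 = 14833.
Total: 165 × 14833 = 2447445.

2447445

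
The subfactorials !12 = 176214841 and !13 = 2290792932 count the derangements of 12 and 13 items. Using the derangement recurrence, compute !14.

!14 = (14-1)·(!13 + !12) = 13·(2290792932 + 176214841) = 13·2467007773 = 32071101049.

32071101049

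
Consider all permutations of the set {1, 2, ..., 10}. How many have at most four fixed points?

3615536

Sum C(10,i)·!(10-i) for i = 0..4:
  i=0: C(10,0)·!10 = 1·1334961 = 1334961
  i=1: C(10,1)·!9 = 10·133496 = 1334960
  i=2: C(10,2)·!8 = 45·14833 = 667485
  i=3: C(10,3)·!7 = 120·1854 = 222480
  i=4: C(10,4)·!6 = 210·265 = 55650
Total = 3615536.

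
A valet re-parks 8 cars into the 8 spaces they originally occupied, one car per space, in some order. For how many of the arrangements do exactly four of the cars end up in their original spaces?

Pick the 4 fixed positions: C(8,4) = 70 ways.
The other 4 form a derangement: !4 = 9.
Total: 70 × 9 = 630.

630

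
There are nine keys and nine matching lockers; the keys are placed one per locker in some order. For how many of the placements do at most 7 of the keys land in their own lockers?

# with exactly i fixed is C(9,i)·!(9-i); sum over i=0..7:
  i=0: C(9,0)·!9 = 1·133496 = 133496
  i=1: C(9,1)·!8 = 9·14833 = 133497
  i=2: C(9,2)·!7 = 36·1854 = 66744
  i=3: C(9,3)·!6 = 84·265 = 22260
  i=4: C(9,4)·!5 = 126·44 = 5544
  i=5: C(9,5)·!4 = 126·9 = 1134
  i=6: C(9,6)·!3 = 84·2 = 168
  i=7: C(9,7)·!2 = 36·1 = 36
Total = 362879.

362879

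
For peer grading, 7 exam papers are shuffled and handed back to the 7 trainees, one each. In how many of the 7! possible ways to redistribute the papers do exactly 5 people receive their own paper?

21

Pick the 5 fixed positions: C(7,5) = 21 ways.
The other 2 form a derangement: !2 = 1.
Total: 21 × 1 = 21.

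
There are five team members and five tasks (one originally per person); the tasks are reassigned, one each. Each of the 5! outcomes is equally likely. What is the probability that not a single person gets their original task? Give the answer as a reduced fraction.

11/30

Favorable outcomes: !5 = 44.
Total outcomes: 5! = 120.
Probability = 44/120 = 11/30.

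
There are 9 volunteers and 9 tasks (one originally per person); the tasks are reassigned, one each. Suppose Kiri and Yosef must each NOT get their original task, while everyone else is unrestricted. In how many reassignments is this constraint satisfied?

287280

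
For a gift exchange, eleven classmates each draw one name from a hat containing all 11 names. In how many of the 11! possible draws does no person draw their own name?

14684570

!11 = 11! · Σ_{k=0}^{11} (-1)^k/k!
= 11! - 11!/1! + 11!/2! - 11!/3! + 11!/4! - 11!/5! + 11!/6! - 11!/7! + 11!/8! - 11!/9! + 11!/10! - 11!/11!
= 39916800 - 39916800 + 19958400 - 6652800 + 1663200 - 332640 + 55440 - 7920 + 990 - 110 + 11 - 1
= 14684570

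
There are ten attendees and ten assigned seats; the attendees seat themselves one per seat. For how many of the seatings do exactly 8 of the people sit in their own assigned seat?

45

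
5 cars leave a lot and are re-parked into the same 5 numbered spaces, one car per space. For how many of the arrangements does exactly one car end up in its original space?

45

Pick the single fixed position: C(5,1) = 5 ways.
The remaining 4 must be deranged: !4 = 9.
Total: 5 × 9 = 45.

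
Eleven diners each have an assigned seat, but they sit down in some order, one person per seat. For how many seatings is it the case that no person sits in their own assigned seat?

Use !n = n·!(n-1) + (-1)^n.
!11 = 11·1334961 - 1 = 14684570

14684570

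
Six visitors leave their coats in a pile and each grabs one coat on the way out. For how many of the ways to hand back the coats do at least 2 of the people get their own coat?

191

Sum C(6,i)·!(6-i) for i = 2..6:
  i=2: C(6,2)·!4 = 15·9 = 135
  i=3: C(6,3)·!3 = 20·2 = 40
  i=4: C(6,4)·!2 = 15·1 = 15
  i=5: C(6,5)·!1 = 6·0 = 0
  i=6: C(6,6)·!0 = 1·1 = 1
Total = 191.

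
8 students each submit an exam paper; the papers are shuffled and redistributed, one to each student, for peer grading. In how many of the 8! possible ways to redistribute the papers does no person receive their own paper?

14833

Use !n = n·!(n-1) + (-1)^n.
!8 = 8·1854 + 1 = 14833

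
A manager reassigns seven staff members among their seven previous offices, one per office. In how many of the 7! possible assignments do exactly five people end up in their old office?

Pick the 5 fixed positions: C(7,5) = 21 ways.
The other 2 form a derangement: !2 = 1.
Total: 21 × 1 = 21.

21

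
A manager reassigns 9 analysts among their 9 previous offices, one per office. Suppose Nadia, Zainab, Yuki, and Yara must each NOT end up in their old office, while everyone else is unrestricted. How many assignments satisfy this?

229080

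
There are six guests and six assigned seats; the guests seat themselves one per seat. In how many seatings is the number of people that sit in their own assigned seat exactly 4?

15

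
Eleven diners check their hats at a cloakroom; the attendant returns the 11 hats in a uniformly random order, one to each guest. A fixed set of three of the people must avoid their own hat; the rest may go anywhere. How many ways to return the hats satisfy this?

30078720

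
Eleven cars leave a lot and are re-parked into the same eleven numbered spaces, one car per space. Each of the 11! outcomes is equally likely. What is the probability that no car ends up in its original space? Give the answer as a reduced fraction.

Favorable outcomes: !11 = 14684570.
Total outcomes: 11! = 39916800.
Probability = 14684570/39916800 = 1468457/3991680.

1468457/3991680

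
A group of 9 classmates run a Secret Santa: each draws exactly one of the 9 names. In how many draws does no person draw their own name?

133496

!9 is the nearest integer to 9!/e.
9! = 362880, and 362880/e ≈ 133496.09, so !9 = 133496.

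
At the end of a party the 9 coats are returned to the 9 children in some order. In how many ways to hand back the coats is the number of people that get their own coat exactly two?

Pick the 2 fixed positions: C(9,2) = 36 ways.
The other 7 form a derangement: !7 = 1854.
Total: 36 × 1854 = 66744.

66744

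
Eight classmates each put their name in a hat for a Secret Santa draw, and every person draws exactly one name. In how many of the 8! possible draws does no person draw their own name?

The subfactorial !8 = [8!/e] (nearest integer).
8! = 40320, and 40320/e ≈ 14832.90, so !8 = 14833.

14833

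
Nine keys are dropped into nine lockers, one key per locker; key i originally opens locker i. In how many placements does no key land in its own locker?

133496

By inclusion-exclusion, !9 = Σ (-1)^k · 9!/k! for k=0..9
= 9! - 9!/1! + 9!/2! - 9!/3! + 9!/4! - 9!/5! + 9!/6! - 9!/7! + 9!/8! - 9!/9!
= 362880 - 362880 + 181440 - 60480 + 15120 - 3024 + 504 - 72 + 9 - 1
= 133496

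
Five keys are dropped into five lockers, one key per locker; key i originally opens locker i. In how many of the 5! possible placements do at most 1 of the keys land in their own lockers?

Sum C(5,i)·!(5-i) for i = 0..1:
  i=0: C(5,0)·!5 = 1·44 = 44
  i=1: C(5,1)·!4 = 5·9 = 45
Total = 89.

89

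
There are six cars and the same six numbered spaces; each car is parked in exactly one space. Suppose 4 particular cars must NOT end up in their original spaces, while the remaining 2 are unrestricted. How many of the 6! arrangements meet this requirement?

362

Let A_j be the event that the j-th constrained one is fixed. By inclusion-exclusion over the 4 events:
Σ_{j=0}^{4} (-1)^j C(4,j)(6-j)!
= C(4,0)·6! - C(4,1)·5! + C(4,2)·4! - C(4,3)·3! + C(4,4)·2!
= 720 - 480 + 144 - 24 + 2
= 362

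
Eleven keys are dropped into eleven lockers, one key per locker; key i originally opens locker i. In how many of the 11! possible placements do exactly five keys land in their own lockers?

122430

Pick the 5 fixed positions: C(11,5) = 462 ways.
The other 6 form a derangement: !6 = 265.
Total: 462 × 265 = 122430.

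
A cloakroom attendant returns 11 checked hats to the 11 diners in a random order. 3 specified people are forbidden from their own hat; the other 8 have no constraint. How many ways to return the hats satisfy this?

30078720

Let A_j be the event that the j-th constrained one is fixed. By inclusion-exclusion over the 3 events:
Σ_{j=0}^{3} (-1)^j C(3,j)(11-j)!
= C(3,0)·11! - C(3,1)·10! + C(3,2)·9! - C(3,3)·8!
= 39916800 - 10886400 + 1088640 - 40320
= 30078720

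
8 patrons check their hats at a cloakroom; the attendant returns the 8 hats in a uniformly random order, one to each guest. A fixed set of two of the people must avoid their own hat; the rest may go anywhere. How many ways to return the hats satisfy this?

30960

Let A_j be the event that the j-th constrained one is fixed. By inclusion-exclusion over the 2 events:
Σ_{j=0}^{2} (-1)^j C(2,j)(8-j)!
= C(2,0)·8! - C(2,1)·7! + C(2,2)·6!
= 40320 - 10080 + 720
= 30960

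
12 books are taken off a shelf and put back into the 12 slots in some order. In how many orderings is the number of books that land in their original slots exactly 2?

88107426

Choose which 2 of the 12 are fixed: C(12,2) = 66.
The remaining 10 must be deranged: !10 = 1334961.
Total: 66 × 1334961 = 88107426.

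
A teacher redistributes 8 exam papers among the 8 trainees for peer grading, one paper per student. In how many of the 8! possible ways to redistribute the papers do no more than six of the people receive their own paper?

40319

# with exactly i fixed is C(8,i)·!(8-i); sum over i=0..6:
  i=0: C(8,0)·!8 = 1·14833 = 14833
  i=1: C(8,1)·!7 = 8·1854 = 14832
  i=2: C(8,2)·!6 = 28·265 = 7420
  i=3: C(8,3)·!5 = 56·44 = 2464
  i=4: C(8,4)·!4 = 70·9 = 630
  i=5: C(8,5)·!3 = 56·2 = 112
  i=6: C(8,6)·!2 = 28·1 = 28
Total = 40319.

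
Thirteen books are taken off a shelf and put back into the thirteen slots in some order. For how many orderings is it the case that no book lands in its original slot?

2290792932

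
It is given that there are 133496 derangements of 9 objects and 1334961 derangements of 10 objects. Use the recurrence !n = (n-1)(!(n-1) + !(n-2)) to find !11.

14684570

!11 = (11-1)·(!10 + !9) = 10·(1334961 + 133496) = 10·1468457 = 14684570.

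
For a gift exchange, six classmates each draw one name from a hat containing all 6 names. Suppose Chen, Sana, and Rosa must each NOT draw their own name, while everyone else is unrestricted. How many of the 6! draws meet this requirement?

Inclusion-exclusion on the 3 forbidden self-matches:
Σ_{j=0}^{3} (-1)^j C(3,j)(6-j)!
= C(3,0)·6! - C(3,1)·5! + C(3,2)·4! - C(3,3)·3!
= 720 - 360 + 72 - 6
= 426

426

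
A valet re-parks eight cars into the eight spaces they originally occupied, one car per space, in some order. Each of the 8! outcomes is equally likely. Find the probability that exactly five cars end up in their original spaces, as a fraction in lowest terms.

1/360

Favorable outcomes: C(8,5)·!3 = 56·2 = 112.
Total outcomes: 8! = 40320.
Probability = 112/40320 = 1/360.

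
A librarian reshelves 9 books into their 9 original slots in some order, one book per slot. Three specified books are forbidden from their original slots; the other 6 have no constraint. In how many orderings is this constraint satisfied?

256320

Let A_j be the event that the j-th constrained one is fixed. By inclusion-exclusion over the 3 events:
Σ_{j=0}^{3} (-1)^j C(3,j)(9-j)!
= C(3,0)·9! - C(3,1)·8! + C(3,2)·7! - C(3,3)·6!
= 362880 - 120960 + 15120 - 720
= 256320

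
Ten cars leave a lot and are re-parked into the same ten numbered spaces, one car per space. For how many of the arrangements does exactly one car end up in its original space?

1334960

Pick the single fixed position: C(10,1) = 10 ways.
The other 9 form a derangement: !9 = 133496.
Total: 10 × 133496 = 1334960.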